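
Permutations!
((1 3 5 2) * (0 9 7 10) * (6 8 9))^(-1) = ((0 6 8 9 7 10)(1 3 5 2))^(-1) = (0 10 7 9 8 6)(1 2 5 3)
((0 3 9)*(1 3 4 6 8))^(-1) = ((0 4 6 8 1 3 9))^(-1) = (0 9 3 1 8 6 4)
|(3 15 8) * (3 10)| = |(3 15 8 10)| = 4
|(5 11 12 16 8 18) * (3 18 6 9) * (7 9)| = 10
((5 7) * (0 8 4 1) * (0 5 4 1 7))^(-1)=((0 8 1 5)(4 7))^(-1)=(0 5 1 8)(4 7)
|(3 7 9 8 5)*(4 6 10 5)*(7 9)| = 7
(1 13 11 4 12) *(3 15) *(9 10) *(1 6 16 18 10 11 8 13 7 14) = (1 7 14)(3 15)(4 12 6 16 18 10 9 11)(8 13) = [0, 7, 2, 15, 12, 5, 16, 14, 13, 11, 9, 4, 6, 8, 1, 3, 18, 17, 10]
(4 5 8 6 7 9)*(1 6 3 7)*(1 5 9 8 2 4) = (1 6 5 2 4 9)(3 7 8) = [0, 6, 4, 7, 9, 2, 5, 8, 3, 1]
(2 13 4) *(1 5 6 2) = (1 5 6 2 13 4) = [0, 5, 13, 3, 1, 6, 2, 7, 8, 9, 10, 11, 12, 4]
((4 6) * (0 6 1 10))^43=((0 6 4 1 10))^43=(0 1 6 10 4)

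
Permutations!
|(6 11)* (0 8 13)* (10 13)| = |(0 8 10 13)(6 11)| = 4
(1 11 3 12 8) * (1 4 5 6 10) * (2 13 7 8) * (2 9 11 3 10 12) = [0, 3, 13, 2, 5, 6, 12, 8, 4, 11, 1, 10, 9, 7] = (1 3 2 13 7 8 4 5 6 12 9 11 10)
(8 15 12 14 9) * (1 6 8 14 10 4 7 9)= [0, 6, 2, 3, 7, 5, 8, 9, 15, 14, 4, 11, 10, 13, 1, 12]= (1 6 8 15 12 10 4 7 9 14)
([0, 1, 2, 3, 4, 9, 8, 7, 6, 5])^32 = (9)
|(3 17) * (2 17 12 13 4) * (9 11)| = |(2 17 3 12 13 4)(9 11)| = 6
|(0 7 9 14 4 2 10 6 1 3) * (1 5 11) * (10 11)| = 9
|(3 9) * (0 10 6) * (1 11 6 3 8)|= |(0 10 3 9 8 1 11 6)|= 8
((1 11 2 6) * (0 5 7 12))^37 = (0 5 7 12)(1 11 2 6)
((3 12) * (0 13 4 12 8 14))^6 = (0 14 8 3 12 4 13)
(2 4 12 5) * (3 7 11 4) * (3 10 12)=[0, 1, 10, 7, 3, 2, 6, 11, 8, 9, 12, 4, 5]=(2 10 12 5)(3 7 11 4)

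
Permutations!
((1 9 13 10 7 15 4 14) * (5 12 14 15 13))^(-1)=(1 14 12 5 9)(4 15)(7 10 13)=((1 9 5 12 14)(4 15)(7 13 10))^(-1)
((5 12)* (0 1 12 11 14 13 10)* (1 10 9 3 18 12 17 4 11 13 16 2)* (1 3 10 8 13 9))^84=((0 8 13 1 17 4 11 14 16 2 3 18 12 5 9 10))^84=(0 17 16 12)(1 14 18 10)(2 5 8 4)(3 9 13 11)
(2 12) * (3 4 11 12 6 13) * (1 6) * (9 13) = [0, 6, 1, 4, 11, 5, 9, 7, 8, 13, 10, 12, 2, 3] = (1 6 9 13 3 4 11 12 2)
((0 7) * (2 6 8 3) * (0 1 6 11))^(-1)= (0 11 2 3 8 6 1 7)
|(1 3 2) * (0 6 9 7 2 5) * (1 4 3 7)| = |(0 6 9 1 7 2 4 3 5)| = 9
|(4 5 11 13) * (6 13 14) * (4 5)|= 5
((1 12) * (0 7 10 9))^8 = ((0 7 10 9)(1 12))^8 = (12)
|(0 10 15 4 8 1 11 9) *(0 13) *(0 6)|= |(0 10 15 4 8 1 11 9 13 6)|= 10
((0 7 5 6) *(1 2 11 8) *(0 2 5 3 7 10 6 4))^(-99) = ((0 10 6 2 11 8 1 5 4)(3 7))^(-99) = (11)(3 7)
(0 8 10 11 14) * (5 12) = (0 8 10 11 14)(5 12) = [8, 1, 2, 3, 4, 12, 6, 7, 10, 9, 11, 14, 5, 13, 0]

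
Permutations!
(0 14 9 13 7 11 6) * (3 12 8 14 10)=(0 10 3 12 8 14 9 13 7 11 6)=[10, 1, 2, 12, 4, 5, 0, 11, 14, 13, 3, 6, 8, 7, 9]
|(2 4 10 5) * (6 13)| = |(2 4 10 5)(6 13)| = 4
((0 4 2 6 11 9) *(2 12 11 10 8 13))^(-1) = (0 9 11 12 4)(2 13 8 10 6)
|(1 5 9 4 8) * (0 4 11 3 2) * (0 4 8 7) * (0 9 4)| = 10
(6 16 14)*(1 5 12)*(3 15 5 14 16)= (16)(1 14 6 3 15 5 12)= [0, 14, 2, 15, 4, 12, 3, 7, 8, 9, 10, 11, 1, 13, 6, 5, 16]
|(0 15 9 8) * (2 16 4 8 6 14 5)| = |(0 15 9 6 14 5 2 16 4 8)| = 10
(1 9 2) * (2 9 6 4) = [0, 6, 1, 3, 2, 5, 4, 7, 8, 9] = (9)(1 6 4 2)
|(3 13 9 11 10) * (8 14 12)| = 15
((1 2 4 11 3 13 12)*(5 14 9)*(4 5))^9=(1 12 13 3 11 4 9 14 5 2)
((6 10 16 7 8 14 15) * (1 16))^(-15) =(1 16 7 8 14 15 6 10)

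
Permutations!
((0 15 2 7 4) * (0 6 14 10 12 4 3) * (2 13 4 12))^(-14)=(0 10 13 7 6)(2 4 3 14 15)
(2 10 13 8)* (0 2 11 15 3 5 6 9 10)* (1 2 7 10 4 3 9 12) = (0 7 10 13 8 11 15 9 4 3 5 6 12 1 2) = [7, 2, 0, 5, 3, 6, 12, 10, 11, 4, 13, 15, 1, 8, 14, 9]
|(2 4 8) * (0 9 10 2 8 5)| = |(0 9 10 2 4 5)| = 6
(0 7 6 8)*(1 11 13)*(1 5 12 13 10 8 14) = (0 7 6 14 1 11 10 8)(5 12 13) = [7, 11, 2, 3, 4, 12, 14, 6, 0, 9, 8, 10, 13, 5, 1]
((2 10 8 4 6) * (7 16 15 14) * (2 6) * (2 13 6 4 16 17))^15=(2 17 7 14 15 16 8 10)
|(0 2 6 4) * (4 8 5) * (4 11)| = |(0 2 6 8 5 11 4)| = 7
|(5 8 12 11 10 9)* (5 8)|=5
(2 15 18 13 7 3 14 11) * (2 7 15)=(3 14 11 7)(13 15 18)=[0, 1, 2, 14, 4, 5, 6, 3, 8, 9, 10, 7, 12, 15, 11, 18, 16, 17, 13]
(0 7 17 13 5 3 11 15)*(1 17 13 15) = [7, 17, 2, 11, 4, 3, 6, 13, 8, 9, 10, 1, 12, 5, 14, 0, 16, 15] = (0 7 13 5 3 11 1 17 15)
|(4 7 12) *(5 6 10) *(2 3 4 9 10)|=|(2 3 4 7 12 9 10 5 6)|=9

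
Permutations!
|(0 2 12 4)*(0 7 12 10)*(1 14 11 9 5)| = |(0 2 10)(1 14 11 9 5)(4 7 12)| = 15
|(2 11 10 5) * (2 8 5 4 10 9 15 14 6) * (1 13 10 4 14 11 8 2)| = |(1 13 10 14 6)(2 8 5)(9 15 11)| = 15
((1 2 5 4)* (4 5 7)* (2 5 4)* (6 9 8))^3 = ((1 5 4)(2 7)(6 9 8))^3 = (9)(2 7)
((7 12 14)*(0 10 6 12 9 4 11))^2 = (0 6 14 9 11 10 12 7 4) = ((0 10 6 12 14 7 9 4 11))^2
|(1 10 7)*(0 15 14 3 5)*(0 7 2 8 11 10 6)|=8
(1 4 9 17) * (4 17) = (1 17)(4 9) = [0, 17, 2, 3, 9, 5, 6, 7, 8, 4, 10, 11, 12, 13, 14, 15, 16, 1]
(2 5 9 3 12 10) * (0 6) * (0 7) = (0 6 7)(2 5 9 3 12 10) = [6, 1, 5, 12, 4, 9, 7, 0, 8, 3, 2, 11, 10]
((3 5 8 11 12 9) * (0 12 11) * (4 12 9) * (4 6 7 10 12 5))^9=(0 4)(3 8)(5 9)(6 7 10 12)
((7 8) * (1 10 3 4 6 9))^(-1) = ((1 10 3 4 6 9)(7 8))^(-1) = (1 9 6 4 3 10)(7 8)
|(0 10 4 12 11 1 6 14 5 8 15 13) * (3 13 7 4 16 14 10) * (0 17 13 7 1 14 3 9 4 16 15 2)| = |(0 9 4 12 11 14 5 8 2)(1 6 10 15)(3 7 16)(13 17)| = 36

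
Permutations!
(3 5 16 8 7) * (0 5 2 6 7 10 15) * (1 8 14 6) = (0 5 16 14 6 7 3 2 1 8 10 15) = [5, 8, 1, 2, 4, 16, 7, 3, 10, 9, 15, 11, 12, 13, 6, 0, 14]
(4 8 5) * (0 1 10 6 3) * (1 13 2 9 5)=(0 13 2 9 5 4 8 1 10 6 3)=[13, 10, 9, 0, 8, 4, 3, 7, 1, 5, 6, 11, 12, 2]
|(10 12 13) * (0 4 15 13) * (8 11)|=6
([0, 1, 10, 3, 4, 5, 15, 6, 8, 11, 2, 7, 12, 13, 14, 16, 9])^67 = [0, 1, 10, 3, 4, 5, 15, 6, 8, 11, 2, 7, 12, 13, 14, 16, 9]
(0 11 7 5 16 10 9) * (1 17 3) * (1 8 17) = (0 11 7 5 16 10 9)(3 8 17) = [11, 1, 2, 8, 4, 16, 6, 5, 17, 0, 9, 7, 12, 13, 14, 15, 10, 3]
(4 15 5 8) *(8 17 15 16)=(4 16 8)(5 17 15)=[0, 1, 2, 3, 16, 17, 6, 7, 4, 9, 10, 11, 12, 13, 14, 5, 8, 15]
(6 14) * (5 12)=(5 12)(6 14)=[0, 1, 2, 3, 4, 12, 14, 7, 8, 9, 10, 11, 5, 13, 6]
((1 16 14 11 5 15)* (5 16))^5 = (1 15 5)(11 14 16)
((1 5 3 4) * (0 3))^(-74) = (0 3 4 1 5)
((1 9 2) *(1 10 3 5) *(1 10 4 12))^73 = (1 4 9 12 2)(3 5 10)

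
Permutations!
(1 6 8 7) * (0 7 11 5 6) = (0 7 1)(5 6 8 11) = [7, 0, 2, 3, 4, 6, 8, 1, 11, 9, 10, 5]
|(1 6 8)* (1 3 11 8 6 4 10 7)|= 12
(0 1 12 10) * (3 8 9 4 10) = (0 1 12 3 8 9 4 10) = [1, 12, 2, 8, 10, 5, 6, 7, 9, 4, 0, 11, 3]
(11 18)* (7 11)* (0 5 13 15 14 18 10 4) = (0 5 13 15 14 18 7 11 10 4) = [5, 1, 2, 3, 0, 13, 6, 11, 8, 9, 4, 10, 12, 15, 18, 14, 16, 17, 7]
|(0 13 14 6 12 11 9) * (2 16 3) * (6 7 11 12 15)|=6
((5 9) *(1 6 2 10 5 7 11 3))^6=(1 7 10)(2 3 9)(5 6 11)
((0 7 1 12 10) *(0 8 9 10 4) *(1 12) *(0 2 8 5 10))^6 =((0 7 12 4 2 8 9)(5 10))^6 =(0 9 8 2 4 12 7)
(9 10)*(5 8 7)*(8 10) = (5 10 9 8 7) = [0, 1, 2, 3, 4, 10, 6, 5, 7, 8, 9]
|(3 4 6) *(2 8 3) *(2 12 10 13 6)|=|(2 8 3 4)(6 12 10 13)|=4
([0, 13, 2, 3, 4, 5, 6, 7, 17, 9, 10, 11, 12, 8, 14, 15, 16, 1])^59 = [0, 17, 2, 3, 4, 5, 6, 7, 13, 9, 10, 11, 12, 1, 14, 15, 16, 8]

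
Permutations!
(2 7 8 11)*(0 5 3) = (0 5 3)(2 7 8 11) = [5, 1, 7, 0, 4, 3, 6, 8, 11, 9, 10, 2]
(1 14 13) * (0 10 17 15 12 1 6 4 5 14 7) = (0 10 17 15 12 1 7)(4 5 14 13 6) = [10, 7, 2, 3, 5, 14, 4, 0, 8, 9, 17, 11, 1, 6, 13, 12, 16, 15]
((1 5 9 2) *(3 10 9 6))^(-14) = ((1 5 6 3 10 9 2))^(-14) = (10)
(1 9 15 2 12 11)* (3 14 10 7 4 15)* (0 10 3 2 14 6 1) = (0 10 7 4 15 14 3 6 1 9 2 12 11) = [10, 9, 12, 6, 15, 5, 1, 4, 8, 2, 7, 0, 11, 13, 3, 14]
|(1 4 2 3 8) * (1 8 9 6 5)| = |(1 4 2 3 9 6 5)| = 7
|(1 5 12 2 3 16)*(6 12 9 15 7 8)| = |(1 5 9 15 7 8 6 12 2 3 16)| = 11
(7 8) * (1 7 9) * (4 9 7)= (1 4 9)(7 8)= [0, 4, 2, 3, 9, 5, 6, 8, 7, 1]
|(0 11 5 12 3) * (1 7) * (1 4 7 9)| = 10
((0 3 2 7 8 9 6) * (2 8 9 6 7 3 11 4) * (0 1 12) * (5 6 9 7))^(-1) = (0 12 1 6 5 9 8 3 2 4 11)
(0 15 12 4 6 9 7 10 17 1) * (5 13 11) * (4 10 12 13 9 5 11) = (0 15 13 4 6 5 9 7 12 10 17 1) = [15, 0, 2, 3, 6, 9, 5, 12, 8, 7, 17, 11, 10, 4, 14, 13, 16, 1]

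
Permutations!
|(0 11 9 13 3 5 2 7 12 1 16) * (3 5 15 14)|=|(0 11 9 13 5 2 7 12 1 16)(3 15 14)|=30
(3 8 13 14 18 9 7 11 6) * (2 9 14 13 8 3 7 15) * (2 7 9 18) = (2 18 14)(6 9 15 7 11) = [0, 1, 18, 3, 4, 5, 9, 11, 8, 15, 10, 6, 12, 13, 2, 7, 16, 17, 14]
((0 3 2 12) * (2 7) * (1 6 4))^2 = (0 7 12 3 2)(1 4 6)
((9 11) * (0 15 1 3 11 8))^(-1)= ((0 15 1 3 11 9 8))^(-1)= (0 8 9 11 3 1 15)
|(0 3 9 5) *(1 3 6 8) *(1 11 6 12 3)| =15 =|(0 12 3 9 5)(6 8 11)|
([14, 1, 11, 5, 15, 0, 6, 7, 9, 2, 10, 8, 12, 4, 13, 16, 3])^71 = [5, 1, 9, 16, 13, 3, 6, 7, 11, 8, 10, 2, 12, 14, 0, 4, 15]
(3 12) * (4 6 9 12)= (3 4 6 9 12)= [0, 1, 2, 4, 6, 5, 9, 7, 8, 12, 10, 11, 3]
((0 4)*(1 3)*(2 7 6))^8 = ((0 4)(1 3)(2 7 6))^8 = (2 6 7)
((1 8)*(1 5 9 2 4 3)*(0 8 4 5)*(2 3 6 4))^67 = ((0 8)(1 2 5 9 3)(4 6))^67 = (0 8)(1 5 3 2 9)(4 6)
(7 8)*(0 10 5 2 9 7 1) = (0 10 5 2 9 7 8 1) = [10, 0, 9, 3, 4, 2, 6, 8, 1, 7, 5]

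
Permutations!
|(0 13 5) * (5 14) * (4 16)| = 4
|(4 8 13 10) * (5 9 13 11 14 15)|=|(4 8 11 14 15 5 9 13 10)|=9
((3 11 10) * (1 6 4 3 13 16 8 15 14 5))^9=((1 6 4 3 11 10 13 16 8 15 14 5))^9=(1 15 13 3)(4 5 8 10)(6 14 16 11)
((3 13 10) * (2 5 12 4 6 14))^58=(2 6 12)(3 13 10)(4 5 14)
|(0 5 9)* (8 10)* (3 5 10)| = |(0 10 8 3 5 9)| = 6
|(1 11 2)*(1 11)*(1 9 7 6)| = |(1 9 7 6)(2 11)| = 4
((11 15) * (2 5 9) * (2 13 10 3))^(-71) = (2 5 9 13 10 3)(11 15)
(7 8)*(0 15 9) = (0 15 9)(7 8) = [15, 1, 2, 3, 4, 5, 6, 8, 7, 0, 10, 11, 12, 13, 14, 9]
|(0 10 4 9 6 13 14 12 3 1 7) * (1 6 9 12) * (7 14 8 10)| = |(0 7)(1 14)(3 6 13 8 10 4 12)| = 14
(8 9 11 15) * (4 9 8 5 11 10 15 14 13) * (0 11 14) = (0 11)(4 9 10 15 5 14 13) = [11, 1, 2, 3, 9, 14, 6, 7, 8, 10, 15, 0, 12, 4, 13, 5]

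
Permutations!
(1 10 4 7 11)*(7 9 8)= (1 10 4 9 8 7 11)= [0, 10, 2, 3, 9, 5, 6, 11, 7, 8, 4, 1]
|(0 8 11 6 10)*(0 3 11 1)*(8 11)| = 7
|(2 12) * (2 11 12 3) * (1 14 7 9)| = |(1 14 7 9)(2 3)(11 12)| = 4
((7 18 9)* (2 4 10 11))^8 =((2 4 10 11)(7 18 9))^8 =(7 9 18)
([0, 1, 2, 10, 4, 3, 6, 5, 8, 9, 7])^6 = [0, 1, 2, 7, 4, 10, 6, 3, 8, 9, 5]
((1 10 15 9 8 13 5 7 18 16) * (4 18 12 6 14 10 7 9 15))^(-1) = (1 16 18 4 10 14 6 12 7)(5 13 8 9)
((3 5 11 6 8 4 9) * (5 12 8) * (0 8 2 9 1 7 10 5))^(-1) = ((0 8 4 1 7 10 5 11 6)(2 9 3 12))^(-1) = (0 6 11 5 10 7 1 4 8)(2 12 3 9)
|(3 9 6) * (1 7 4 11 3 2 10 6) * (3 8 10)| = 10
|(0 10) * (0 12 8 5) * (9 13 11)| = 15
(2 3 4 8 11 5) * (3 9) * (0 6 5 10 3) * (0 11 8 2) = (0 6 5)(2 9 11 10 3 4) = [6, 1, 9, 4, 2, 0, 5, 7, 8, 11, 3, 10]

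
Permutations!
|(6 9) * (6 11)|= 3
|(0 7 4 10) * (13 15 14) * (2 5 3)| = 12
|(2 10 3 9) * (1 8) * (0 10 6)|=6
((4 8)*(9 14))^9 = ((4 8)(9 14))^9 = (4 8)(9 14)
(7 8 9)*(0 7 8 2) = (0 7 2)(8 9) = [7, 1, 0, 3, 4, 5, 6, 2, 9, 8]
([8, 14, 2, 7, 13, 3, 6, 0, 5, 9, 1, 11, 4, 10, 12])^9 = (0 7 3 5 8)(1 4)(10 12)(13 14)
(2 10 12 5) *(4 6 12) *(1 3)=(1 3)(2 10 4 6 12 5)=[0, 3, 10, 1, 6, 2, 12, 7, 8, 9, 4, 11, 5]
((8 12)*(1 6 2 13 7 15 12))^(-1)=(1 8 12 15 7 13 2 6)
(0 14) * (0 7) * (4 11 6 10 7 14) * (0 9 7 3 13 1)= (14)(0 4 11 6 10 3 13 1)(7 9)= [4, 0, 2, 13, 11, 5, 10, 9, 8, 7, 3, 6, 12, 1, 14]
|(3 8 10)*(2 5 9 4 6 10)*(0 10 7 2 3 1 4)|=|(0 10 1 4 6 7 2 5 9)(3 8)|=18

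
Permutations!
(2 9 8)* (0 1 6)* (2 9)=[1, 6, 2, 3, 4, 5, 0, 7, 9, 8]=(0 1 6)(8 9)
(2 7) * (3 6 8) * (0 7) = (0 7 2)(3 6 8) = [7, 1, 0, 6, 4, 5, 8, 2, 3]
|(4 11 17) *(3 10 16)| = 3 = |(3 10 16)(4 11 17)|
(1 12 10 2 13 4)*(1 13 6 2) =(1 12 10)(2 6)(4 13) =[0, 12, 6, 3, 13, 5, 2, 7, 8, 9, 1, 11, 10, 4]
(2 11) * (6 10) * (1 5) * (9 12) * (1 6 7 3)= (1 5 6 10 7 3)(2 11)(9 12)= [0, 5, 11, 1, 4, 6, 10, 3, 8, 12, 7, 2, 9]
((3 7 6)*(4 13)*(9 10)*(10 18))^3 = (18)(4 13)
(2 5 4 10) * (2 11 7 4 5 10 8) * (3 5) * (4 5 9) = (2 10 11 7 5 3 9 4 8) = [0, 1, 10, 9, 8, 3, 6, 5, 2, 4, 11, 7]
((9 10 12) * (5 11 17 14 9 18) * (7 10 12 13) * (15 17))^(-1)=(5 18 12 9 14 17 15 11)(7 13 10)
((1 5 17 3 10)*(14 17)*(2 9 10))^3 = (1 17 9 5 3 10 14 2)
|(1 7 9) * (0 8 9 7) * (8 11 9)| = 4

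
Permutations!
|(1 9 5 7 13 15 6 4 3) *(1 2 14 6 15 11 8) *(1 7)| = |(15)(1 9 5)(2 14 6 4 3)(7 13 11 8)| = 60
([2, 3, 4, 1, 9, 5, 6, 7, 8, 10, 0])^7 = (0 4 10 2 9)(1 3)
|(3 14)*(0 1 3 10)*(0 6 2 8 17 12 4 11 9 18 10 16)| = 10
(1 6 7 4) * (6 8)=[0, 8, 2, 3, 1, 5, 7, 4, 6]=(1 8 6 7 4)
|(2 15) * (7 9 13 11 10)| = |(2 15)(7 9 13 11 10)| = 10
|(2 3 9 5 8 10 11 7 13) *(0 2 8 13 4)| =|(0 2 3 9 5 13 8 10 11 7 4)| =11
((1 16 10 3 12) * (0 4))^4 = (1 12 3 10 16)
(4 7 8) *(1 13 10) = (1 13 10)(4 7 8) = [0, 13, 2, 3, 7, 5, 6, 8, 4, 9, 1, 11, 12, 10]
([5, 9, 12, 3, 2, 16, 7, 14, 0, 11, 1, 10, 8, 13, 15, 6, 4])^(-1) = (0 8 12 2 4 16 5)(1 10 11 9)(6 15 14 7)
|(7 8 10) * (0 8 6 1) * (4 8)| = 7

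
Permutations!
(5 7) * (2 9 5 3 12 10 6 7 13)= (2 9 5 13)(3 12 10 6 7)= [0, 1, 9, 12, 4, 13, 7, 3, 8, 5, 6, 11, 10, 2]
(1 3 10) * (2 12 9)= [0, 3, 12, 10, 4, 5, 6, 7, 8, 2, 1, 11, 9]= (1 3 10)(2 12 9)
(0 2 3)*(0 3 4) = (0 2 4) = [2, 1, 4, 3, 0]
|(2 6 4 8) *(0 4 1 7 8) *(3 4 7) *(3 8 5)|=|(0 7 5 3 4)(1 8 2 6)|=20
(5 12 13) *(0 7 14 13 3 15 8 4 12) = (0 7 14 13 5)(3 15 8 4 12) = [7, 1, 2, 15, 12, 0, 6, 14, 4, 9, 10, 11, 3, 5, 13, 8]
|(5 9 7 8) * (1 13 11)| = |(1 13 11)(5 9 7 8)| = 12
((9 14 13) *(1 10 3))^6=(14)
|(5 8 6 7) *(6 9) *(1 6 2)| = |(1 6 7 5 8 9 2)| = 7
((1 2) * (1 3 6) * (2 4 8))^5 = (1 6 3 2 8 4)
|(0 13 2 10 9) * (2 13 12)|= |(13)(0 12 2 10 9)|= 5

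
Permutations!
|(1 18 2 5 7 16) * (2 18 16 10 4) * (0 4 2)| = |(18)(0 4)(1 16)(2 5 7 10)| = 4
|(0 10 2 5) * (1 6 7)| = 12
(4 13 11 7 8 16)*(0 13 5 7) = [13, 1, 2, 3, 5, 7, 6, 8, 16, 9, 10, 0, 12, 11, 14, 15, 4] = (0 13 11)(4 5 7 8 16)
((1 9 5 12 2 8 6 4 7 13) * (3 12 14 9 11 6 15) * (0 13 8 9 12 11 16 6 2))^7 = (0 8 14 4 9 16 11 13 15 12 7 5 6 2 1 3)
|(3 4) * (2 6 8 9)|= |(2 6 8 9)(3 4)|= 4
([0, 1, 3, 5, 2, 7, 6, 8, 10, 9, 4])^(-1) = [0, 1, 4, 2, 10, 3, 6, 5, 7, 9, 8]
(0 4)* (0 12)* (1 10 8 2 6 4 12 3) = [12, 10, 6, 1, 3, 5, 4, 7, 2, 9, 8, 11, 0] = (0 12)(1 10 8 2 6 4 3)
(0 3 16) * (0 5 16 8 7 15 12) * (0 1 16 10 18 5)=(0 3 8 7 15 12 1 16)(5 10 18)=[3, 16, 2, 8, 4, 10, 6, 15, 7, 9, 18, 11, 1, 13, 14, 12, 0, 17, 5]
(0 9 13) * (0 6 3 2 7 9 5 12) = [5, 1, 7, 2, 4, 12, 3, 9, 8, 13, 10, 11, 0, 6] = (0 5 12)(2 7 9 13 6 3)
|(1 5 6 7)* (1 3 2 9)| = |(1 5 6 7 3 2 9)| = 7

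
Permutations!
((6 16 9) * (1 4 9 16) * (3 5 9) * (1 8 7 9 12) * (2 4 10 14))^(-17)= ((16)(1 10 14 2 4 3 5 12)(6 8 7 9))^(-17)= (16)(1 12 5 3 4 2 14 10)(6 9 7 8)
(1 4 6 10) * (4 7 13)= (1 7 13 4 6 10)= [0, 7, 2, 3, 6, 5, 10, 13, 8, 9, 1, 11, 12, 4]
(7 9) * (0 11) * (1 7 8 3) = (0 11)(1 7 9 8 3) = [11, 7, 2, 1, 4, 5, 6, 9, 3, 8, 10, 0]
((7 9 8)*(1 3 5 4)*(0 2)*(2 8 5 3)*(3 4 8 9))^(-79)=((0 9 5 8 7 3 4 1 2))^(-79)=(0 5 7 4 2 9 8 3 1)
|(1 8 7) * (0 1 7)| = |(0 1 8)| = 3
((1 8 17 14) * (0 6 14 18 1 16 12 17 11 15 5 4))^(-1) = (0 4 5 15 11 8 1 18 17 12 16 14 6)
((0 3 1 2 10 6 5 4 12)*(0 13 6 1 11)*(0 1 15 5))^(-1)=((0 3 11 1 2 10 15 5 4 12 13 6))^(-1)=(0 6 13 12 4 5 15 10 2 1 11 3)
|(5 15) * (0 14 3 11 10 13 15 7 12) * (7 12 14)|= 10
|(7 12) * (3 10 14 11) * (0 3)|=|(0 3 10 14 11)(7 12)|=10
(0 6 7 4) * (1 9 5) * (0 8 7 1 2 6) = (1 9 5 2 6)(4 8 7) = [0, 9, 6, 3, 8, 2, 1, 4, 7, 5]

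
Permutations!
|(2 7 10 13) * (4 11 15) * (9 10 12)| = |(2 7 12 9 10 13)(4 11 15)| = 6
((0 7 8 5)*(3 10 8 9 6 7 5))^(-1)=((0 5)(3 10 8)(6 7 9))^(-1)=(0 5)(3 8 10)(6 9 7)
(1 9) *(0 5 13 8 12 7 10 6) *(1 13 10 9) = (0 5 10 6)(7 9 13 8 12) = [5, 1, 2, 3, 4, 10, 0, 9, 12, 13, 6, 11, 7, 8]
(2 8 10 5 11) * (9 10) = (2 8 9 10 5 11) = [0, 1, 8, 3, 4, 11, 6, 7, 9, 10, 5, 2]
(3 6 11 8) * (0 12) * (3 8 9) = (0 12)(3 6 11 9) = [12, 1, 2, 6, 4, 5, 11, 7, 8, 3, 10, 9, 0]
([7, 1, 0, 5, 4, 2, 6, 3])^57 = (0 3 2 7 5)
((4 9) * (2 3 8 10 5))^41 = (2 3 8 10 5)(4 9)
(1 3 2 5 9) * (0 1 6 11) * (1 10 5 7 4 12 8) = (0 10 5 9 6 11)(1 3 2 7 4 12 8) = [10, 3, 7, 2, 12, 9, 11, 4, 1, 6, 5, 0, 8]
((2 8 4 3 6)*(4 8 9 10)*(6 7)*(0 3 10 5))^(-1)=(0 5 9 2 6 7 3)(4 10)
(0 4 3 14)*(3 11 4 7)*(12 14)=(0 7 3 12 14)(4 11)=[7, 1, 2, 12, 11, 5, 6, 3, 8, 9, 10, 4, 14, 13, 0]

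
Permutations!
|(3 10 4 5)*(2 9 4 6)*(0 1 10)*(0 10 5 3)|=6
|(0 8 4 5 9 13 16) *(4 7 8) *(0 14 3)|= 8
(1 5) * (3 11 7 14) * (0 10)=[10, 5, 2, 11, 4, 1, 6, 14, 8, 9, 0, 7, 12, 13, 3]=(0 10)(1 5)(3 11 7 14)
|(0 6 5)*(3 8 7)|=3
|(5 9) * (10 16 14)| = |(5 9)(10 16 14)| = 6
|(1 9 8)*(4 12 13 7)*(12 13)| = 3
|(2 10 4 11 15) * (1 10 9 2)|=|(1 10 4 11 15)(2 9)|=10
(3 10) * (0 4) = (0 4)(3 10) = [4, 1, 2, 10, 0, 5, 6, 7, 8, 9, 3]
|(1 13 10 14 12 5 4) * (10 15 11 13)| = |(1 10 14 12 5 4)(11 13 15)| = 6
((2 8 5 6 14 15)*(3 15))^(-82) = (2 5 14 15 8 6 3)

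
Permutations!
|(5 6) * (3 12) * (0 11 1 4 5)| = |(0 11 1 4 5 6)(3 12)| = 6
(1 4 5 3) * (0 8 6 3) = (0 8 6 3 1 4 5) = [8, 4, 2, 1, 5, 0, 3, 7, 6]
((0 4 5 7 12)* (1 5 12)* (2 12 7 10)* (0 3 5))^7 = (0 1 7 4)(2 3 10 12 5)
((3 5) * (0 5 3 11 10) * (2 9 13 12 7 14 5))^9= (0 10 11 5 14 7 12 13 9 2)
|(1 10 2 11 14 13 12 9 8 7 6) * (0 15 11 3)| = |(0 15 11 14 13 12 9 8 7 6 1 10 2 3)| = 14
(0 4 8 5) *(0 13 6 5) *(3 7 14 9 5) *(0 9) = (0 4 8 9 5 13 6 3 7 14) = [4, 1, 2, 7, 8, 13, 3, 14, 9, 5, 10, 11, 12, 6, 0]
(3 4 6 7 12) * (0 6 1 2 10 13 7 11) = [6, 2, 10, 4, 1, 5, 11, 12, 8, 9, 13, 0, 3, 7] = (0 6 11)(1 2 10 13 7 12 3 4)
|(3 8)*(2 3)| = 3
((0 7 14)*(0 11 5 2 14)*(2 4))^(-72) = (2 5 14 4 11)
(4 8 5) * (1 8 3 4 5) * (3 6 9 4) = (1 8)(4 6 9) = [0, 8, 2, 3, 6, 5, 9, 7, 1, 4]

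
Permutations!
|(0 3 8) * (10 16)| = 6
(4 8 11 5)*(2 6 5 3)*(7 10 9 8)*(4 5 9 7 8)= (2 6 9 4 8 11 3)(7 10)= [0, 1, 6, 2, 8, 5, 9, 10, 11, 4, 7, 3]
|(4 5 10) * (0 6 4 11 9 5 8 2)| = 20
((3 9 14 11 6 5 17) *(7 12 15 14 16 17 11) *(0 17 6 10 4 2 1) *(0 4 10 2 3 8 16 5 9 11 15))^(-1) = (0 12 7 14 15 5 9 6 16 8 17)(1 2 11 3 4)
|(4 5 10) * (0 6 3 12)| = 12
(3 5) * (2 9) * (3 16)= (2 9)(3 5 16)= [0, 1, 9, 5, 4, 16, 6, 7, 8, 2, 10, 11, 12, 13, 14, 15, 3]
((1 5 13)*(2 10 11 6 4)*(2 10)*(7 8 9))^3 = ((1 5 13)(4 10 11 6)(7 8 9))^3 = (13)(4 6 11 10)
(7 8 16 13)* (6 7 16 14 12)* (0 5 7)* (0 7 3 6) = (0 5 3 6 7 8 14 12)(13 16) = [5, 1, 2, 6, 4, 3, 7, 8, 14, 9, 10, 11, 0, 16, 12, 15, 13]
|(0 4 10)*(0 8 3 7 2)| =7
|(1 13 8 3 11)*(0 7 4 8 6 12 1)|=|(0 7 4 8 3 11)(1 13 6 12)|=12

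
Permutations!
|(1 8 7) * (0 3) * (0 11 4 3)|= 3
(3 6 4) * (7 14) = (3 6 4)(7 14) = [0, 1, 2, 6, 3, 5, 4, 14, 8, 9, 10, 11, 12, 13, 7]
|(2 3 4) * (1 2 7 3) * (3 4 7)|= 6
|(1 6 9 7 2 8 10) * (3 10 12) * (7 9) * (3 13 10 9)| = 8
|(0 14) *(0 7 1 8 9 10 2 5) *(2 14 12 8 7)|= 8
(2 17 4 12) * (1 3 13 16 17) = (1 3 13 16 17 4 12 2) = [0, 3, 1, 13, 12, 5, 6, 7, 8, 9, 10, 11, 2, 16, 14, 15, 17, 4]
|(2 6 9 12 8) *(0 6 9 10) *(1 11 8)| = |(0 6 10)(1 11 8 2 9 12)| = 6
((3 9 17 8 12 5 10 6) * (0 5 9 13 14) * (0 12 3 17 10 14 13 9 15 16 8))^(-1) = (0 17 6 10 9 3 8 16 15 12 14 5)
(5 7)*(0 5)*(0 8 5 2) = (0 2)(5 7 8) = [2, 1, 0, 3, 4, 7, 6, 8, 5]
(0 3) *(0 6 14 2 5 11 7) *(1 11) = (0 3 6 14 2 5 1 11 7) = [3, 11, 5, 6, 4, 1, 14, 0, 8, 9, 10, 7, 12, 13, 2]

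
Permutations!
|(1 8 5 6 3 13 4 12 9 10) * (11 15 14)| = |(1 8 5 6 3 13 4 12 9 10)(11 15 14)| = 30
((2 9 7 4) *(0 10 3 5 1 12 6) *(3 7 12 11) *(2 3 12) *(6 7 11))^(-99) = (0 10 11 12 7 4 3 5 1 6)(2 9)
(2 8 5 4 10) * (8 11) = [0, 1, 11, 3, 10, 4, 6, 7, 5, 9, 2, 8] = (2 11 8 5 4 10)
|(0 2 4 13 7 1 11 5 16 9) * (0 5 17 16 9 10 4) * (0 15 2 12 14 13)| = |(0 12 14 13 7 1 11 17 16 10 4)(2 15)(5 9)| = 22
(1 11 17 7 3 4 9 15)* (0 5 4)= (0 5 4 9 15 1 11 17 7 3)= [5, 11, 2, 0, 9, 4, 6, 3, 8, 15, 10, 17, 12, 13, 14, 1, 16, 7]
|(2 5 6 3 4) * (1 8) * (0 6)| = 6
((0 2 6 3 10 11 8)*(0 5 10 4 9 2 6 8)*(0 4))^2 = ((0 6 3)(2 8 5 10 11 4 9))^2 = (0 3 6)(2 5 11 9 8 10 4)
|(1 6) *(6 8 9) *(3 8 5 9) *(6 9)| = |(9)(1 5 6)(3 8)| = 6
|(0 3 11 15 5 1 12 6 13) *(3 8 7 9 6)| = |(0 8 7 9 6 13)(1 12 3 11 15 5)| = 6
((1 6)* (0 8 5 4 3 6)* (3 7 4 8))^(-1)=((0 3 6 1)(4 7)(5 8))^(-1)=(0 1 6 3)(4 7)(5 8)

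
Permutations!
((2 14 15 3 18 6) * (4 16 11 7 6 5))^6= (2 4 14 16 15 11 3 7 18 6 5)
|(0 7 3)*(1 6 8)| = |(0 7 3)(1 6 8)| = 3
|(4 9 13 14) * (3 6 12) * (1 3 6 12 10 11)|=12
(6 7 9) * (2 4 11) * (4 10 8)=(2 10 8 4 11)(6 7 9)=[0, 1, 10, 3, 11, 5, 7, 9, 4, 6, 8, 2]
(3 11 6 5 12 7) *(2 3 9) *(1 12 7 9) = (1 12 9 2 3 11 6 5 7) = [0, 12, 3, 11, 4, 7, 5, 1, 8, 2, 10, 6, 9]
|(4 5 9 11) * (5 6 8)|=6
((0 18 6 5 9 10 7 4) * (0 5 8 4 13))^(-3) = (0 10 4 18 7 5 6 13 9 8)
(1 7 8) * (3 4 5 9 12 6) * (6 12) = (12)(1 7 8)(3 4 5 9 6) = [0, 7, 2, 4, 5, 9, 3, 8, 1, 6, 10, 11, 12]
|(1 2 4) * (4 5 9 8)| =6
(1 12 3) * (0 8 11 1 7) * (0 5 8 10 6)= (0 10 6)(1 12 3 7 5 8 11)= [10, 12, 2, 7, 4, 8, 0, 5, 11, 9, 6, 1, 3]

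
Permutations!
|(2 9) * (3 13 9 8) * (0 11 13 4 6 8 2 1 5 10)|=|(0 11 13 9 1 5 10)(3 4 6 8)|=28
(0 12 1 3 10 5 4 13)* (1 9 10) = [12, 3, 2, 1, 13, 4, 6, 7, 8, 10, 5, 11, 9, 0] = (0 12 9 10 5 4 13)(1 3)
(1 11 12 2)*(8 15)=(1 11 12 2)(8 15)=[0, 11, 1, 3, 4, 5, 6, 7, 15, 9, 10, 12, 2, 13, 14, 8]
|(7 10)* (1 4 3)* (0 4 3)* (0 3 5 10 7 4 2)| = 10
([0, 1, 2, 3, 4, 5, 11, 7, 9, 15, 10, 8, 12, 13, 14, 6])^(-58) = (6 8 15 11 9)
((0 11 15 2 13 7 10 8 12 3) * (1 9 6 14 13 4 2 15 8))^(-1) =(15)(0 3 12 8 11)(1 10 7 13 14 6 9)(2 4)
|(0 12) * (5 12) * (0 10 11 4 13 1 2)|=|(0 5 12 10 11 4 13 1 2)|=9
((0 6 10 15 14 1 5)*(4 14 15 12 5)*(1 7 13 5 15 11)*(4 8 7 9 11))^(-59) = (0 7 11 4 10 5 8 9 15 6 13 1 14 12)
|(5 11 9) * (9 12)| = 4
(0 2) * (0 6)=(0 2 6)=[2, 1, 6, 3, 4, 5, 0]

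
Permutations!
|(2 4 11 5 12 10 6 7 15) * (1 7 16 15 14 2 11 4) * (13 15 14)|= 12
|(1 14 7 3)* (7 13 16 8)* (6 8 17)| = 9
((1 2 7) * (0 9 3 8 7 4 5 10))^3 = ((0 9 3 8 7 1 2 4 5 10))^3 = (0 8 2 10 3 1 5 9 7 4)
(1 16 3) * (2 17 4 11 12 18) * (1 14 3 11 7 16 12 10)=(1 12 18 2 17 4 7 16 11 10)(3 14)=[0, 12, 17, 14, 7, 5, 6, 16, 8, 9, 1, 10, 18, 13, 3, 15, 11, 4, 2]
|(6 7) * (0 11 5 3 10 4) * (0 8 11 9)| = 6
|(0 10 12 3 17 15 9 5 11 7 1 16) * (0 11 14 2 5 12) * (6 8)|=60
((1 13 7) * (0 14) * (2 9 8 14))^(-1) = ((0 2 9 8 14)(1 13 7))^(-1) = (0 14 8 9 2)(1 7 13)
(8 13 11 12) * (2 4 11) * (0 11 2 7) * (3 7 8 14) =[11, 1, 4, 7, 2, 5, 6, 0, 13, 9, 10, 12, 14, 8, 3] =(0 11 12 14 3 7)(2 4)(8 13)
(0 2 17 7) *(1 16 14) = (0 2 17 7)(1 16 14) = [2, 16, 17, 3, 4, 5, 6, 0, 8, 9, 10, 11, 12, 13, 1, 15, 14, 7]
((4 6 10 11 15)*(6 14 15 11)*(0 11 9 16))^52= (16)(4 14 15)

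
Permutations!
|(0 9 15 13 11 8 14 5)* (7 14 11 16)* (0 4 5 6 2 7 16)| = |(16)(0 9 15 13)(2 7 14 6)(4 5)(8 11)| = 4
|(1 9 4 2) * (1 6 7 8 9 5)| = |(1 5)(2 6 7 8 9 4)| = 6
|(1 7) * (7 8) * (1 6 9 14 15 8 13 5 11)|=12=|(1 13 5 11)(6 9 14 15 8 7)|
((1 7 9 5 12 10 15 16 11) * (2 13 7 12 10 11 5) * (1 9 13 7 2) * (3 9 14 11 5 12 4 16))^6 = ((1 4 16 12 5 10 15 3 9)(2 7 13)(11 14))^6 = (1 15 12)(3 5 4)(9 10 16)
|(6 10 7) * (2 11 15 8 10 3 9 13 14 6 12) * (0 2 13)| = |(0 2 11 15 8 10 7 12 13 14 6 3 9)| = 13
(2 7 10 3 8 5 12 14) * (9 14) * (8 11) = (2 7 10 3 11 8 5 12 9 14) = [0, 1, 7, 11, 4, 12, 6, 10, 5, 14, 3, 8, 9, 13, 2]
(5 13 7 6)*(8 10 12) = (5 13 7 6)(8 10 12) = [0, 1, 2, 3, 4, 13, 5, 6, 10, 9, 12, 11, 8, 7]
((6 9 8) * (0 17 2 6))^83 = (0 8 9 6 2 17)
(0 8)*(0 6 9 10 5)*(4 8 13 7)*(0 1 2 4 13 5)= (0 5 1 2 4 8 6 9 10)(7 13)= [5, 2, 4, 3, 8, 1, 9, 13, 6, 10, 0, 11, 12, 7]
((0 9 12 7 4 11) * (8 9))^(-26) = (0 9 7 11 8 12 4)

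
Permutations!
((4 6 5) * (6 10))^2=(4 6)(5 10)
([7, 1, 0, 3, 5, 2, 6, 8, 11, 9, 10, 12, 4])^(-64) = [0, 1, 2, 3, 4, 5, 6, 7, 8, 9, 10, 11, 12]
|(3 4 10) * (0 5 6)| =|(0 5 6)(3 4 10)| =3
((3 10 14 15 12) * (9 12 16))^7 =(16)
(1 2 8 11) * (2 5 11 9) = (1 5 11)(2 8 9) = [0, 5, 8, 3, 4, 11, 6, 7, 9, 2, 10, 1]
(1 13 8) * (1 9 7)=(1 13 8 9 7)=[0, 13, 2, 3, 4, 5, 6, 1, 9, 7, 10, 11, 12, 8]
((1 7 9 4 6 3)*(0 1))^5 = ((0 1 7 9 4 6 3))^5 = (0 6 9 1 3 4 7)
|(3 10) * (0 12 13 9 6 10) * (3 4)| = 8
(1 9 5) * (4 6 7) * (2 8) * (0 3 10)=(0 3 10)(1 9 5)(2 8)(4 6 7)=[3, 9, 8, 10, 6, 1, 7, 4, 2, 5, 0]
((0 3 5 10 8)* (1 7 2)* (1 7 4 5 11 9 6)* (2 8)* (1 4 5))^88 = (0 6 10)(1 7 11)(2 3 4)(5 8 9)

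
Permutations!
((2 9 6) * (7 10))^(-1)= (2 6 9)(7 10)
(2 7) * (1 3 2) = [0, 3, 7, 2, 4, 5, 6, 1] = (1 3 2 7)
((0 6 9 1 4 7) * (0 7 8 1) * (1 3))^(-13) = (0 9 6)(1 3 8 4)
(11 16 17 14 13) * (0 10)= (0 10)(11 16 17 14 13)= [10, 1, 2, 3, 4, 5, 6, 7, 8, 9, 0, 16, 12, 11, 13, 15, 17, 14]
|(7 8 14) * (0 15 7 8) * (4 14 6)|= 12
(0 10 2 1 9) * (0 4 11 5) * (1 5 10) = [1, 9, 5, 3, 11, 0, 6, 7, 8, 4, 2, 10] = (0 1 9 4 11 10 2 5)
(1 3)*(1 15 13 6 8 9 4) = (1 3 15 13 6 8 9 4) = [0, 3, 2, 15, 1, 5, 8, 7, 9, 4, 10, 11, 12, 6, 14, 13]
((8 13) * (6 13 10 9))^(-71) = (6 9 10 8 13)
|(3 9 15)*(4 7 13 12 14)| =15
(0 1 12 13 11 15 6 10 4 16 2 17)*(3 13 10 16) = [1, 12, 17, 13, 3, 5, 16, 7, 8, 9, 4, 15, 10, 11, 14, 6, 2, 0] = (0 1 12 10 4 3 13 11 15 6 16 2 17)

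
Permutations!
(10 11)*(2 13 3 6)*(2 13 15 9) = [0, 1, 15, 6, 4, 5, 13, 7, 8, 2, 11, 10, 12, 3, 14, 9] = (2 15 9)(3 6 13)(10 11)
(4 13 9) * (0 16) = (0 16)(4 13 9) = [16, 1, 2, 3, 13, 5, 6, 7, 8, 4, 10, 11, 12, 9, 14, 15, 0]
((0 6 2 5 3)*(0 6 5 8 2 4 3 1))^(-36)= ((0 5 1)(2 8)(3 6 4))^(-36)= (8)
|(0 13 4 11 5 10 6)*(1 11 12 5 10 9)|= 10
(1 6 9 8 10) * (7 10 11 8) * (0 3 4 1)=[3, 6, 2, 4, 1, 5, 9, 10, 11, 7, 0, 8]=(0 3 4 1 6 9 7 10)(8 11)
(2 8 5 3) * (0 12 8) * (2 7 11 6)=[12, 1, 0, 7, 4, 3, 2, 11, 5, 9, 10, 6, 8]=(0 12 8 5 3 7 11 6 2)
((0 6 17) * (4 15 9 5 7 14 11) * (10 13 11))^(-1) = (0 17 6)(4 11 13 10 14 7 5 9 15)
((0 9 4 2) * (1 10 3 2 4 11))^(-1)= (0 2 3 10 1 11 9)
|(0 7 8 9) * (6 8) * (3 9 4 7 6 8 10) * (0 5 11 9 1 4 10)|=|(0 6)(1 4 7 8 10 3)(5 11 9)|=6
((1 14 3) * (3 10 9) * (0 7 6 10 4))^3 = ((0 7 6 10 9 3 1 14 4))^3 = (0 10 1)(3 4 6)(7 9 14)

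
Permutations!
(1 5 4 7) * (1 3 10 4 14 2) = [0, 5, 1, 10, 7, 14, 6, 3, 8, 9, 4, 11, 12, 13, 2] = (1 5 14 2)(3 10 4 7)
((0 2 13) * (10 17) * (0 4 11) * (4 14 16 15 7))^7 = (0 4 15 14 2 11 7 16 13)(10 17)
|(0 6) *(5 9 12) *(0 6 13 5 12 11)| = 5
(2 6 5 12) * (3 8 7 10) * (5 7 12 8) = (2 6 7 10 3 5 8 12) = [0, 1, 6, 5, 4, 8, 7, 10, 12, 9, 3, 11, 2]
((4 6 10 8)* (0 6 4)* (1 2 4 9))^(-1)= (0 8 10 6)(1 9 4 2)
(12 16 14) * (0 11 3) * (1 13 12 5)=(0 11 3)(1 13 12 16 14 5)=[11, 13, 2, 0, 4, 1, 6, 7, 8, 9, 10, 3, 16, 12, 5, 15, 14]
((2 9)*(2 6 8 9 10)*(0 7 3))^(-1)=(0 3 7)(2 10)(6 9 8)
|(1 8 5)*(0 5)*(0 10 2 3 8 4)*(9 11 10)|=12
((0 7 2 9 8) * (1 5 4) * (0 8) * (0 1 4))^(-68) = ((0 7 2 9 1 5))^(-68) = (0 1 2)(5 9 7)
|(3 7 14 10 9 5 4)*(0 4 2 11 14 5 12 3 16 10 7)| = |(0 4 16 10 9 12 3)(2 11 14 7 5)| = 35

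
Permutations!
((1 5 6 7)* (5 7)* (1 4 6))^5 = (7)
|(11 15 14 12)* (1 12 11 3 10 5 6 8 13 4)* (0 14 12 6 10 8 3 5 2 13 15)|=|(0 14 11)(1 6 3 8 15 12 5 10 2 13 4)|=33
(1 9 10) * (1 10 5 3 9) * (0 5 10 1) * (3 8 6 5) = (0 3 9 10 1)(5 8 6) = [3, 0, 2, 9, 4, 8, 5, 7, 6, 10, 1]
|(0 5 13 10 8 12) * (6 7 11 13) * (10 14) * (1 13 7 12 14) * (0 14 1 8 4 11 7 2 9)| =|(0 5 6 12 14 10 4 11 2 9)(1 13 8)| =30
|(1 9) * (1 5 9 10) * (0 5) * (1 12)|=|(0 5 9)(1 10 12)|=3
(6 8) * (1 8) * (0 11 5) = (0 11 5)(1 8 6) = [11, 8, 2, 3, 4, 0, 1, 7, 6, 9, 10, 5]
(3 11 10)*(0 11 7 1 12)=(0 11 10 3 7 1 12)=[11, 12, 2, 7, 4, 5, 6, 1, 8, 9, 3, 10, 0]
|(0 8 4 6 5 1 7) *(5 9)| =8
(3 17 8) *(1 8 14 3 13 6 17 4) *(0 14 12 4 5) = (0 14 3 5)(1 8 13 6 17 12 4) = [14, 8, 2, 5, 1, 0, 17, 7, 13, 9, 10, 11, 4, 6, 3, 15, 16, 12]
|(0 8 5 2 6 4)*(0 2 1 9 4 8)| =7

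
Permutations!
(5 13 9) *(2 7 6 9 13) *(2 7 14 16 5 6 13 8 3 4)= [0, 1, 14, 4, 2, 7, 9, 13, 3, 6, 10, 11, 12, 8, 16, 15, 5]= (2 14 16 5 7 13 8 3 4)(6 9)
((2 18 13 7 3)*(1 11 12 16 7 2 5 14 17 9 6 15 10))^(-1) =((1 11 12 16 7 3 5 14 17 9 6 15 10)(2 18 13))^(-1) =(1 10 15 6 9 17 14 5 3 7 16 12 11)(2 13 18)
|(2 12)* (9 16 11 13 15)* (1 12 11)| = 8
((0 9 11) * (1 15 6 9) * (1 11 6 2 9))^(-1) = (0 11)(1 6 9 2 15)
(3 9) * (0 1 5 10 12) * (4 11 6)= (0 1 5 10 12)(3 9)(4 11 6)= [1, 5, 2, 9, 11, 10, 4, 7, 8, 3, 12, 6, 0]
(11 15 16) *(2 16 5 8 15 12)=(2 16 11 12)(5 8 15)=[0, 1, 16, 3, 4, 8, 6, 7, 15, 9, 10, 12, 2, 13, 14, 5, 11]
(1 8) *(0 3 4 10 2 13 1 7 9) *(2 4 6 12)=[3, 8, 13, 6, 10, 5, 12, 9, 7, 0, 4, 11, 2, 1]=(0 3 6 12 2 13 1 8 7 9)(4 10)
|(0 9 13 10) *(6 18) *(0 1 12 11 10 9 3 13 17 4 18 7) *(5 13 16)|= |(0 3 16 5 13 9 17 4 18 6 7)(1 12 11 10)|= 44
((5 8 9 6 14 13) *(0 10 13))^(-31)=(0 10 13 5 8 9 6 14)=((0 10 13 5 8 9 6 14))^(-31)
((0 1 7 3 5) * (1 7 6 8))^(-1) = (0 5 3 7)(1 8 6)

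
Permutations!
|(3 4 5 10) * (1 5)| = |(1 5 10 3 4)| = 5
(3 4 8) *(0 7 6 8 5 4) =(0 7 6 8 3)(4 5) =[7, 1, 2, 0, 5, 4, 8, 6, 3]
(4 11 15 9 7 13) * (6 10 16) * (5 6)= (4 11 15 9 7 13)(5 6 10 16)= [0, 1, 2, 3, 11, 6, 10, 13, 8, 7, 16, 15, 12, 4, 14, 9, 5]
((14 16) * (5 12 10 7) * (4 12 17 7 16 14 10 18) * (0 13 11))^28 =(0 13 11)(4 12 18)(5 17 7)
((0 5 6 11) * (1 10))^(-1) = (0 11 6 5)(1 10)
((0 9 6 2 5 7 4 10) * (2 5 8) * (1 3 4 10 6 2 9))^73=(0 1 3 4 6 5 7 10)(2 8 9)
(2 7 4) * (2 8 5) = (2 7 4 8 5) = [0, 1, 7, 3, 8, 2, 6, 4, 5]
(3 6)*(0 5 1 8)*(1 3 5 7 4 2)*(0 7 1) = (0 1 8 7 4 2)(3 6 5) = [1, 8, 0, 6, 2, 3, 5, 4, 7]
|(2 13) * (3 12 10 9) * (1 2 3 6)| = |(1 2 13 3 12 10 9 6)| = 8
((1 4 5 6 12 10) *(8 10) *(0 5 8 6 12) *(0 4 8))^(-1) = (0 4 6 12 5)(1 10 8)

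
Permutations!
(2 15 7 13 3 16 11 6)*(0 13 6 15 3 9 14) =(0 13 9 14)(2 3 16 11 15 7 6) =[13, 1, 3, 16, 4, 5, 2, 6, 8, 14, 10, 15, 12, 9, 0, 7, 11]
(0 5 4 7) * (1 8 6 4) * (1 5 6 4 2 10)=(0 6 2 10 1 8 4 7)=[6, 8, 10, 3, 7, 5, 2, 0, 4, 9, 1]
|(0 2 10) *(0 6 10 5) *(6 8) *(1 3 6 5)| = |(0 2 1 3 6 10 8 5)| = 8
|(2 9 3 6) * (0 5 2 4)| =7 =|(0 5 2 9 3 6 4)|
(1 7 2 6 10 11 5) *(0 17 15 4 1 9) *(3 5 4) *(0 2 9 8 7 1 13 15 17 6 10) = (17)(0 6)(2 10 11 4 13 15 3 5 8 7 9) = [6, 1, 10, 5, 13, 8, 0, 9, 7, 2, 11, 4, 12, 15, 14, 3, 16, 17]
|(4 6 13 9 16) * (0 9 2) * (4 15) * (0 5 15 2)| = |(0 9 16 2 5 15 4 6 13)| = 9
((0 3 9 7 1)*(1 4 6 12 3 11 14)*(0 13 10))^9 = ((0 11 14 1 13 10)(3 9 7 4 6 12))^9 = (0 1)(3 4)(6 9)(7 12)(10 14)(11 13)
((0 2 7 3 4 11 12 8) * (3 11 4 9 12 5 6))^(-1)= (0 8 12 9 3 6 5 11 7 2)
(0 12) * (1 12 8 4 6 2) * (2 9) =(0 8 4 6 9 2 1 12) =[8, 12, 1, 3, 6, 5, 9, 7, 4, 2, 10, 11, 0]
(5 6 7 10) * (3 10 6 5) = (3 10)(6 7) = [0, 1, 2, 10, 4, 5, 7, 6, 8, 9, 3]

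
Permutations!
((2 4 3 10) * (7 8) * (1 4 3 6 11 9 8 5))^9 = (1 4 6 11 9 8 7 5)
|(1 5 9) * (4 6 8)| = |(1 5 9)(4 6 8)| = 3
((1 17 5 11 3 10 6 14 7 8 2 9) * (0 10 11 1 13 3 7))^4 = (1 17 5)(2 11 9 7 13 8 3)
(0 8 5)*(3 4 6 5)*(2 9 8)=[2, 1, 9, 4, 6, 0, 5, 7, 3, 8]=(0 2 9 8 3 4 6 5)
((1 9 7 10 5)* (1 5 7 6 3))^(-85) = (1 3 6 9)(7 10)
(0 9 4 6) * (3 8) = [9, 1, 2, 8, 6, 5, 0, 7, 3, 4] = (0 9 4 6)(3 8)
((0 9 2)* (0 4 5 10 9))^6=(2 4 5 10 9)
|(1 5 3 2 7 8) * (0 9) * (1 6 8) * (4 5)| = 6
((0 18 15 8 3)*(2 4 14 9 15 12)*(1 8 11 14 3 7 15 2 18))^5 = ((0 1 8 7 15 11 14 9 2 4 3)(12 18))^5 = (0 11 3 15 4 7 2 8 9 1 14)(12 18)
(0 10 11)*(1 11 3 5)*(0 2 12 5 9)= [10, 11, 12, 9, 4, 1, 6, 7, 8, 0, 3, 2, 5]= (0 10 3 9)(1 11 2 12 5)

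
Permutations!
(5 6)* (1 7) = [0, 7, 2, 3, 4, 6, 5, 1] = (1 7)(5 6)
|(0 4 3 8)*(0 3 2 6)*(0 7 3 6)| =12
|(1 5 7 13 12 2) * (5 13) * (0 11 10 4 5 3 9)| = |(0 11 10 4 5 7 3 9)(1 13 12 2)| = 8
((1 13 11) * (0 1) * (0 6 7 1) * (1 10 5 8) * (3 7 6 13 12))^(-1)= (1 8 5 10 7 3 12)(11 13)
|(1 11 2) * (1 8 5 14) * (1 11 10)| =10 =|(1 10)(2 8 5 14 11)|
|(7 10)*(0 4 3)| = |(0 4 3)(7 10)| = 6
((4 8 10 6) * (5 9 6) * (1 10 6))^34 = (1 5)(4 8 6)(9 10)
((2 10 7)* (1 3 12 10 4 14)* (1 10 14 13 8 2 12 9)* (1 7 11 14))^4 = ((1 3 9 7 12)(2 4 13 8)(10 11 14))^4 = (1 12 7 9 3)(10 11 14)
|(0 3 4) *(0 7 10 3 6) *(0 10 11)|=|(0 6 10 3 4 7 11)|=7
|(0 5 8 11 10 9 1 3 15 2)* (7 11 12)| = |(0 5 8 12 7 11 10 9 1 3 15 2)| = 12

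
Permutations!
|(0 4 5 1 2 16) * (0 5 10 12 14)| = |(0 4 10 12 14)(1 2 16 5)| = 20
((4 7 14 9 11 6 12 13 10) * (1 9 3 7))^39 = (14)(1 4 10 13 12 6 11 9)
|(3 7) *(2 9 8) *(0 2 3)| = 6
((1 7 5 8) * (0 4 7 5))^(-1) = ((0 4 7)(1 5 8))^(-1) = (0 7 4)(1 8 5)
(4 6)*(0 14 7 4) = (0 14 7 4 6) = [14, 1, 2, 3, 6, 5, 0, 4, 8, 9, 10, 11, 12, 13, 7]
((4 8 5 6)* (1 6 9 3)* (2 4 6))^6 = ((1 2 4 8 5 9 3))^6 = (1 3 9 5 8 4 2)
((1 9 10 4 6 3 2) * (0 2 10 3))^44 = ((0 2 1 9 3 10 4 6))^44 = (0 3)(1 4)(2 10)(6 9)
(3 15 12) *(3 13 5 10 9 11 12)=(3 15)(5 10 9 11 12 13)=[0, 1, 2, 15, 4, 10, 6, 7, 8, 11, 9, 12, 13, 5, 14, 3]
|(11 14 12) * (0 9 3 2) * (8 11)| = 4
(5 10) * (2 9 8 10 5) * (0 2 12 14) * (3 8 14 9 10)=[2, 1, 10, 8, 4, 5, 6, 7, 3, 14, 12, 11, 9, 13, 0]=(0 2 10 12 9 14)(3 8)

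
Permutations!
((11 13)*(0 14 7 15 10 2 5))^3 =((0 14 7 15 10 2 5)(11 13))^3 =(0 15 5 7 2 14 10)(11 13)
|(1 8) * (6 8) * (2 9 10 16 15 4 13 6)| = 10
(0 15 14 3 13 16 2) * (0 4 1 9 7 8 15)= [0, 9, 4, 13, 1, 5, 6, 8, 15, 7, 10, 11, 12, 16, 3, 14, 2]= (1 9 7 8 15 14 3 13 16 2 4)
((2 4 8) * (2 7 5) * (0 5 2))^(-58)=((0 5)(2 4 8 7))^(-58)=(2 8)(4 7)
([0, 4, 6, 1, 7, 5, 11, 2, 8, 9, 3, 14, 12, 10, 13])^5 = (1 11)(2 10)(3 6)(4 14)(7 13)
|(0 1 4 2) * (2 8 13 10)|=|(0 1 4 8 13 10 2)|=7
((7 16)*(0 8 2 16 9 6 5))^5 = (0 9 2 5 7 8 6 16)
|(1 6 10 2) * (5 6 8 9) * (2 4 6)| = |(1 8 9 5 2)(4 6 10)| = 15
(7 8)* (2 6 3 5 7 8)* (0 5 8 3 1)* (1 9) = (0 5 7 2 6 9 1)(3 8) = [5, 0, 6, 8, 4, 7, 9, 2, 3, 1]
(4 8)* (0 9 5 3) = (0 9 5 3)(4 8) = [9, 1, 2, 0, 8, 3, 6, 7, 4, 5]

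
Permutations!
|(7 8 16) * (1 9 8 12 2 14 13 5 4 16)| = |(1 9 8)(2 14 13 5 4 16 7 12)| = 24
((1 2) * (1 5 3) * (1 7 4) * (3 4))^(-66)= ((1 2 5 4)(3 7))^(-66)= (7)(1 5)(2 4)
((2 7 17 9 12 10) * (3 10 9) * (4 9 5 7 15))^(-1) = (2 10 3 17 7 5 12 9 4 15)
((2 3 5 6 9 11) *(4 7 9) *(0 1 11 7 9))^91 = (0 1 11 2 3 5 6 4 9 7)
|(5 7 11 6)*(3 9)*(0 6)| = |(0 6 5 7 11)(3 9)| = 10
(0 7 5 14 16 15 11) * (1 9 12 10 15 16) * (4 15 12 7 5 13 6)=(16)(0 5 14 1 9 7 13 6 4 15 11)(10 12)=[5, 9, 2, 3, 15, 14, 4, 13, 8, 7, 12, 0, 10, 6, 1, 11, 16]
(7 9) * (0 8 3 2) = (0 8 3 2)(7 9) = [8, 1, 0, 2, 4, 5, 6, 9, 3, 7]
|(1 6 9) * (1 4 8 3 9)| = 4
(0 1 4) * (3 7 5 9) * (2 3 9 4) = (9)(0 1 2 3 7 5 4) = [1, 2, 3, 7, 0, 4, 6, 5, 8, 9]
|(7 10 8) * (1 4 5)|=|(1 4 5)(7 10 8)|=3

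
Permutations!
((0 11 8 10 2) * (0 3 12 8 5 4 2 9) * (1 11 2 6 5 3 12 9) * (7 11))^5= ((0 2 12 8 10 1 7 11 3 9)(4 6 5))^5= (0 1)(2 7)(3 8)(4 5 6)(9 10)(11 12)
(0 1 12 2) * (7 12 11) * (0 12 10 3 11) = (0 1)(2 12)(3 11 7 10) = [1, 0, 12, 11, 4, 5, 6, 10, 8, 9, 3, 7, 2]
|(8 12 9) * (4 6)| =6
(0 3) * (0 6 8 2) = (0 3 6 8 2) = [3, 1, 0, 6, 4, 5, 8, 7, 2]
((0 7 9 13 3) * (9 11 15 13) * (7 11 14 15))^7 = ((0 11 7 14 15 13 3))^7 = (15)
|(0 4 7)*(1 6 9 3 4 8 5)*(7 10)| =|(0 8 5 1 6 9 3 4 10 7)| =10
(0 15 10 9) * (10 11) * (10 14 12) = [15, 1, 2, 3, 4, 5, 6, 7, 8, 0, 9, 14, 10, 13, 12, 11] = (0 15 11 14 12 10 9)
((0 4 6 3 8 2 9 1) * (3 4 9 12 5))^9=((0 9 1)(2 12 5 3 8)(4 6))^9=(2 8 3 5 12)(4 6)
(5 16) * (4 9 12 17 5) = (4 9 12 17 5 16) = [0, 1, 2, 3, 9, 16, 6, 7, 8, 12, 10, 11, 17, 13, 14, 15, 4, 5]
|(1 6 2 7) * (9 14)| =4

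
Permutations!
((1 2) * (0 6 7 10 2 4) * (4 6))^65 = (10)(0 4)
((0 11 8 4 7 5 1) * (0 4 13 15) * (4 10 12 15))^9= ((0 11 8 13 4 7 5 1 10 12 15))^9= (0 12 1 7 13 11 15 10 5 4 8)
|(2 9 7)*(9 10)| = |(2 10 9 7)| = 4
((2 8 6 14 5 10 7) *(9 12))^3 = (2 14 7 6 10 8 5)(9 12)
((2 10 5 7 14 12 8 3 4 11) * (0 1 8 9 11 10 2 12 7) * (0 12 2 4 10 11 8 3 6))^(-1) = (0 6 8 9 12 5 10 3 1)(2 11 4)(7 14)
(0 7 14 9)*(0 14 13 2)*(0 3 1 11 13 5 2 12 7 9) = (0 9 14)(1 11 13 12 7 5 2 3) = [9, 11, 3, 1, 4, 2, 6, 5, 8, 14, 10, 13, 7, 12, 0]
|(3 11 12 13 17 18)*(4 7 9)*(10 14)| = 6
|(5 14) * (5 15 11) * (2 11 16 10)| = 7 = |(2 11 5 14 15 16 10)|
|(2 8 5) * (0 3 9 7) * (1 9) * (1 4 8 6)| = |(0 3 4 8 5 2 6 1 9 7)| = 10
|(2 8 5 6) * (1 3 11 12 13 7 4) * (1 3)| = |(2 8 5 6)(3 11 12 13 7 4)| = 12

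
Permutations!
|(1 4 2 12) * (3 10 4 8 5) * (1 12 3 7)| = |(12)(1 8 5 7)(2 3 10 4)| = 4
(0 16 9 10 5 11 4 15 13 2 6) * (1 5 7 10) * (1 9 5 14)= (0 16 5 11 4 15 13 2 6)(1 14)(7 10)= [16, 14, 6, 3, 15, 11, 0, 10, 8, 9, 7, 4, 12, 2, 1, 13, 5]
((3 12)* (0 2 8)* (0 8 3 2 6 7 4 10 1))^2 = (0 7 10)(1 6 4)(2 12 3)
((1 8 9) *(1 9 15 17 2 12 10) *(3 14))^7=(17)(3 14)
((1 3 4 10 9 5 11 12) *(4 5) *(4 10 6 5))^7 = ((1 3 4 6 5 11 12)(9 10))^7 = (12)(9 10)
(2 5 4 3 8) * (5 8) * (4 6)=(2 8)(3 5 6 4)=[0, 1, 8, 5, 3, 6, 4, 7, 2]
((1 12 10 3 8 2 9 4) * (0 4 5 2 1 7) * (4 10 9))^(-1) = ((0 10 3 8 1 12 9 5 2 4 7))^(-1) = (0 7 4 2 5 9 12 1 8 3 10)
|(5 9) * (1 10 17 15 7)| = |(1 10 17 15 7)(5 9)| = 10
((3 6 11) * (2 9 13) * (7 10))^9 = ((2 9 13)(3 6 11)(7 10))^9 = (13)(7 10)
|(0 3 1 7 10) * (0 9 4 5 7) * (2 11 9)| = |(0 3 1)(2 11 9 4 5 7 10)| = 21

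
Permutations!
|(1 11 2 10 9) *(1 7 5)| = 7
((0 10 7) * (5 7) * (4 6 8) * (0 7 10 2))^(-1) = ((0 2)(4 6 8)(5 10))^(-1) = (0 2)(4 8 6)(5 10)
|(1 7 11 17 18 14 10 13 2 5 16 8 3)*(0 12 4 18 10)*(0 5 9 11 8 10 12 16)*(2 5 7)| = |(0 16 10 13 5)(1 2 9 11 17 12 4 18 14 7 8 3)| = 60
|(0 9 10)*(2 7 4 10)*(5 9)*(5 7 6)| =4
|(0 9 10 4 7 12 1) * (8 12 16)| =9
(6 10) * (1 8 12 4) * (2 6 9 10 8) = (1 2 6 8 12 4)(9 10) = [0, 2, 6, 3, 1, 5, 8, 7, 12, 10, 9, 11, 4]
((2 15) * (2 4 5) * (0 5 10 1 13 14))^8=(0 14 13 1 10 4 15 2 5)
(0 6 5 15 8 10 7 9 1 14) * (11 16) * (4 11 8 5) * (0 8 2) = (0 6 4 11 16 2)(1 14 8 10 7 9)(5 15) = [6, 14, 0, 3, 11, 15, 4, 9, 10, 1, 7, 16, 12, 13, 8, 5, 2]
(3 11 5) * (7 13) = (3 11 5)(7 13) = [0, 1, 2, 11, 4, 3, 6, 13, 8, 9, 10, 5, 12, 7]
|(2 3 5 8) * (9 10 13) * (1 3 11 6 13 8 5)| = 14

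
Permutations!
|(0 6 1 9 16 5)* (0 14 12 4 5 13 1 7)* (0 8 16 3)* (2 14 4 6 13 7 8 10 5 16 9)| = 10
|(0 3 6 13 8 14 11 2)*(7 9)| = |(0 3 6 13 8 14 11 2)(7 9)| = 8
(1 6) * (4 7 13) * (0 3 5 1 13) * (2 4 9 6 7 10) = [3, 7, 4, 5, 10, 1, 13, 0, 8, 6, 2, 11, 12, 9] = (0 3 5 1 7)(2 4 10)(6 13 9)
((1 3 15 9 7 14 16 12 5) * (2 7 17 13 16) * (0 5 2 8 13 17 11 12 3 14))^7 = (17)(0 3)(1 9)(2 13)(5 15)(7 16)(8 12)(11 14)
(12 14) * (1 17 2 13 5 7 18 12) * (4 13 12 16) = (1 17 2 12 14)(4 13 5 7 18 16) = [0, 17, 12, 3, 13, 7, 6, 18, 8, 9, 10, 11, 14, 5, 1, 15, 4, 2, 16]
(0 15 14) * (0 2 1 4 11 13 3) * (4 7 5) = (0 15 14 2 1 7 5 4 11 13 3) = [15, 7, 1, 0, 11, 4, 6, 5, 8, 9, 10, 13, 12, 3, 2, 14]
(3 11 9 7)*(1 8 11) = (1 8 11 9 7 3) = [0, 8, 2, 1, 4, 5, 6, 3, 11, 7, 10, 9]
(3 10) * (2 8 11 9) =(2 8 11 9)(3 10) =[0, 1, 8, 10, 4, 5, 6, 7, 11, 2, 3, 9]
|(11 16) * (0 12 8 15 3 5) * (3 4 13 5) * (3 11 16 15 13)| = |(16)(0 12 8 13 5)(3 11 15 4)| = 20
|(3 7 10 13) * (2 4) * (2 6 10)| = 7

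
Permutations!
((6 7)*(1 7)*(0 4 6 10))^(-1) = (0 10 7 1 6 4)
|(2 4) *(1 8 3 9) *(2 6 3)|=7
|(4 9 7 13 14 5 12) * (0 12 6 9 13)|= 9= |(0 12 4 13 14 5 6 9 7)|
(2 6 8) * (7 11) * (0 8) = (0 8 2 6)(7 11) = [8, 1, 6, 3, 4, 5, 0, 11, 2, 9, 10, 7]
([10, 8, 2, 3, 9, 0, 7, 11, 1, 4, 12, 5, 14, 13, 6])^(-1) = (0 5 11 7 6 14 12 10)(1 8)(4 9)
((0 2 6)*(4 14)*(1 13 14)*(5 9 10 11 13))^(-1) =(0 6 2)(1 4 14 13 11 10 9 5)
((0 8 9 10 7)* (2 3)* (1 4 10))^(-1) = (0 7 10 4 1 9 8)(2 3) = ((0 8 9 1 4 10 7)(2 3))^(-1)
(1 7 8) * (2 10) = [0, 7, 10, 3, 4, 5, 6, 8, 1, 9, 2] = (1 7 8)(2 10)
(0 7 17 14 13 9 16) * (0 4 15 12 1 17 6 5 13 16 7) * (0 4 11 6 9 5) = (0 4 15 12 1 17 14 16 11 6)(5 13)(7 9) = [4, 17, 2, 3, 15, 13, 0, 9, 8, 7, 10, 6, 1, 5, 16, 12, 11, 14]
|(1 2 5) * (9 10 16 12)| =12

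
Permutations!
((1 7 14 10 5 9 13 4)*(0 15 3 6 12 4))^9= (0 10 4 15 5 1 3 9 7 6 13 14 12)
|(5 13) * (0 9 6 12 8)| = |(0 9 6 12 8)(5 13)| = 10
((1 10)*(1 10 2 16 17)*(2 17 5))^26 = ((1 17)(2 16 5))^26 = (17)(2 5 16)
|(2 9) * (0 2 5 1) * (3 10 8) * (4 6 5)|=|(0 2 9 4 6 5 1)(3 10 8)|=21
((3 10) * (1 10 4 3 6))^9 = ((1 10 6)(3 4))^9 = (10)(3 4)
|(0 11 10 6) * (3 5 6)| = 6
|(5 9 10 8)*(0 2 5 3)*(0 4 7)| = 9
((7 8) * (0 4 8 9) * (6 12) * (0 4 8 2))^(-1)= ((0 8 7 9 4 2)(6 12))^(-1)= (0 2 4 9 7 8)(6 12)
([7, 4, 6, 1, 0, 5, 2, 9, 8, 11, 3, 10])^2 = [9, 0, 2, 4, 7, 5, 6, 11, 8, 10, 1, 3]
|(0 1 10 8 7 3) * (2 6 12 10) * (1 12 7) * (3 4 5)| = 11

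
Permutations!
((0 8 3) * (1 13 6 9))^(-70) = (0 3 8)(1 6)(9 13)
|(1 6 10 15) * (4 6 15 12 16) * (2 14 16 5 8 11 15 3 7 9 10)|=10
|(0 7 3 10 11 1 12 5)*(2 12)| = 9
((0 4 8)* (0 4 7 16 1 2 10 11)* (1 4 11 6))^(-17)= ((0 7 16 4 8 11)(1 2 10 6))^(-17)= (0 7 16 4 8 11)(1 6 10 2)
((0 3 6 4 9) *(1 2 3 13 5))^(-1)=((0 13 5 1 2 3 6 4 9))^(-1)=(0 9 4 6 3 2 1 5 13)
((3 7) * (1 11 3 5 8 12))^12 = (1 8 7 11 12 5 3)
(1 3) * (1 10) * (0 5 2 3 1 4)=(0 5 2 3 10 4)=[5, 1, 3, 10, 0, 2, 6, 7, 8, 9, 4]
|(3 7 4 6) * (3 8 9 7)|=5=|(4 6 8 9 7)|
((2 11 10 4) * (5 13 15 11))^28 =((2 5 13 15 11 10 4))^28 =(15)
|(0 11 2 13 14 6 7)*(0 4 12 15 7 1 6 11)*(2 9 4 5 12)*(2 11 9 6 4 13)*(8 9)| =|(1 4 11 6)(5 12 15 7)(8 9 13 14)| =4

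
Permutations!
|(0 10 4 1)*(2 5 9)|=|(0 10 4 1)(2 5 9)|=12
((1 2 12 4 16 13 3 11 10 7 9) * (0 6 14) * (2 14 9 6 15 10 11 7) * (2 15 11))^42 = (0 12 13 6 14 2 16 7 1 11 4 3 9)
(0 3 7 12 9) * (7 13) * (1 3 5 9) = (0 5 9)(1 3 13 7 12) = [5, 3, 2, 13, 4, 9, 6, 12, 8, 0, 10, 11, 1, 7]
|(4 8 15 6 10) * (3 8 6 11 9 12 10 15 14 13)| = |(3 8 14 13)(4 6 15 11 9 12 10)| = 28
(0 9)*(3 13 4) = (0 9)(3 13 4) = [9, 1, 2, 13, 3, 5, 6, 7, 8, 0, 10, 11, 12, 4]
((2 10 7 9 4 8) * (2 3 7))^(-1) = (2 10)(3 8 4 9 7)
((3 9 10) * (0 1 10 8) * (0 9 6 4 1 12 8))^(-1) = ((0 12 8 9)(1 10 3 6 4))^(-1) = (0 9 8 12)(1 4 6 3 10)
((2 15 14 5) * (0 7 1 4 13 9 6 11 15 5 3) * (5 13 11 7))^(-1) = (0 3 14 15 11 4 1 7 6 9 13 2 5)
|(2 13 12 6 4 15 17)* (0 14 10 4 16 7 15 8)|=|(0 14 10 4 8)(2 13 12 6 16 7 15 17)|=40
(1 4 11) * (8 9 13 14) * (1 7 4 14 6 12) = (1 14 8 9 13 6 12)(4 11 7) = [0, 14, 2, 3, 11, 5, 12, 4, 9, 13, 10, 7, 1, 6, 8]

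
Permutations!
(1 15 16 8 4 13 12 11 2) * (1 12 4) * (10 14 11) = (1 15 16 8)(2 12 10 14 11)(4 13) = [0, 15, 12, 3, 13, 5, 6, 7, 1, 9, 14, 2, 10, 4, 11, 16, 8]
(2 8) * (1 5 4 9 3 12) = (1 5 4 9 3 12)(2 8) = [0, 5, 8, 12, 9, 4, 6, 7, 2, 3, 10, 11, 1]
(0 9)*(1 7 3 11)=(0 9)(1 7 3 11)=[9, 7, 2, 11, 4, 5, 6, 3, 8, 0, 10, 1]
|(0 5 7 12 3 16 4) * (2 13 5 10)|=|(0 10 2 13 5 7 12 3 16 4)|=10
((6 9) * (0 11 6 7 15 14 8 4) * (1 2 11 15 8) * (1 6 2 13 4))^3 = ((0 15 14 6 9 7 8 1 13 4)(2 11))^3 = (0 6 8 4 14 7 13 15 9 1)(2 11)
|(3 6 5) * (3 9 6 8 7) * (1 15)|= 6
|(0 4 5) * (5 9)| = 4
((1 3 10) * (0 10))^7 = (0 3 1 10)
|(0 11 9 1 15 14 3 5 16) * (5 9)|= |(0 11 5 16)(1 15 14 3 9)|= 20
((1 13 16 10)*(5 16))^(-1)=(1 10 16 5 13)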